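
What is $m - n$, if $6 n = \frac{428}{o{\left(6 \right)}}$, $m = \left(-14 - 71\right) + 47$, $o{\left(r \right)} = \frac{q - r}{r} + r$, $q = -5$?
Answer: $- \frac{1378}{25} \approx -55.12$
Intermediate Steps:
$o{\left(r \right)} = r + \frac{-5 - r}{r}$ ($o{\left(r \right)} = \frac{-5 - r}{r} + r = r + \frac{-5 - r}{r}$)
$m = -38$ ($m = -85 + 47 = -38$)
$n = \frac{428}{25}$ ($n = \frac{428 \frac{1}{-1 + 6 - \frac{5}{6}}}{6} = \frac{428 \frac{1}{\frac{25}{6}}}{6} = \frac{428 \cdot \frac{6}{25}}{6} = \frac{1}{6} \cdot \frac{2568}{25} = \frac{428}{25} \approx 17.12$)
$m - n = -38 - \frac{428}{25} = - \frac{1378}{25}$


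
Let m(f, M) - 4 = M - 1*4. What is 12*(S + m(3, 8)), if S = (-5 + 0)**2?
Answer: 396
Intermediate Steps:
S = 25 (S = (-5)**2 = 25)
m(f, M) = M (m(f, M) = 4 + (M - 1*4) = 4 + (M - 4) = 4 + (-4 + M) = M)
12*(S + m(3, 8)) = 12*(25 + 8) = 12*33 = 396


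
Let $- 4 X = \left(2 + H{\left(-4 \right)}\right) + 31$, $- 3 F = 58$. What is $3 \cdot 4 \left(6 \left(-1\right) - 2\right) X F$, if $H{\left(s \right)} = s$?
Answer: $-13456$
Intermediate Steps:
$F = - \frac{58}{3}$ ($F = \left(- \frac{1}{3}\right) 58 = - \frac{58}{3} \approx -19.333$)
$X = - \frac{29}{4}$ ($X = - \frac{\left(2 - 4\right) + 31}{4} = - \frac{-2 + 31}{4} = \left(- \frac{1}{4}\right) 29 = - \frac{29}{4} \approx -7.25$)
$3 \cdot 4 \left(6 \left(-1\right) - 2\right) X F = 3 \cdot 4 \left(6 \left(-1\right) - 2\right) \left(- \frac{29}{4}\right) \left(- \frac{58}{3}\right) = 12 \left(-6 - 2\right) \left(- \frac{29}{4}\right) \left(- \frac{58}{3}\right) = 12 \left(-8\right) \left(- \frac{29}{4}\right) \left(- \frac{58}{3}\right) = \left(-96\right) \left(- \frac{29}{4}\right) \left(- \frac{58}{3}\right) = 696 \left(- \frac{58}{3}\right) = -13456$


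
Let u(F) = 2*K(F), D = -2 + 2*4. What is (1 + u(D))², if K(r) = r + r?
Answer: 625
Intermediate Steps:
D = 6 (D = -2 + 8 = 6)
K(r) = 2*r
u(F) = 4*F (u(F) = 2*(2*F) = 4*F)
(1 + u(D))² = (1 + 4*6)² = (1 + 24)² = 25² = 625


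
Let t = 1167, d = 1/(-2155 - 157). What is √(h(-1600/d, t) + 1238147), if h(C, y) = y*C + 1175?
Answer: √4318205722 ≈ 65713.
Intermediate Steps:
d = -1/2312 (d = 1/(-2312) = -1/2312 ≈ -0.00043253)
h(C, y) = 1175 + C*y (h(C, y) = C*y + 1175 = 1175 + C*y)
√(h(-1600/d, t) + 1238147) = √((1175 - 1600/(-1/2312)*1167) + 1238147) = √((1175 - 1600*(-2312)*1167) + 1238147) = √((1175 + 3699200*1167) + 1238147) = √((1175 + 4316966400) + 1238147) = √(4316967575 + 1238147) = √4318205722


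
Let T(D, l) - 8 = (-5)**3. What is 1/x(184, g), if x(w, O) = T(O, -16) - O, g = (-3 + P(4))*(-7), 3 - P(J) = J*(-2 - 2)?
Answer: -1/5 ≈ -0.20000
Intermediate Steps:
P(J) = 3 + 4*J (P(J) = 3 - J*(-2 - 2) = 3 - J*(-4) = 3 - (-4)*J = 3 + 4*J)
T(D, l) = -117 (T(D, l) = 8 + (-5)**3 = 8 - 125 = -117)
g = -112 (g = (-3 + (3 + 4*4))*(-7) = (-3 + (3 + 16))*(-7) = (-3 + 19)*(-7) = 16*(-7) = -112)
x(w, O) = -117 - O
1/x(184, g) = 1/(-117 - 1*(-112)) = 1/(-117 + 112) = 1/(-5) = -1/5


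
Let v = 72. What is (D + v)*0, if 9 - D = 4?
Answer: 0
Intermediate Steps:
D = 5 (D = 9 - 1*4 = 9 - 4 = 5)
(D + v)*0 = (5 + 72)*0 = 77*0 = 0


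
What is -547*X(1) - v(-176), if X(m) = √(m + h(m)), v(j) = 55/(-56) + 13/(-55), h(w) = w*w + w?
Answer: 3753/3080 - 547*√3 ≈ -946.21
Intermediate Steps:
h(w) = w + w² (h(w) = w² + w = w + w²)
v(j) = -3753/3080 (v(j) = 55*(-1/56) + 13*(-1/55) = -55/56 - 13/55 = -3753/3080)
X(m) = √(m + m*(1 + m))
-547*X(1) - v(-176) = -547*√(2 + 1) - 1*(-3753/3080) = -547*√3 + 3753/3080 = 3753/3080 - 547*√3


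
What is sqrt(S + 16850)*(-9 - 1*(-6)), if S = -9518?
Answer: -6*sqrt(1833) ≈ -256.88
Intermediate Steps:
sqrt(S + 16850)*(-9 - 1*(-6)) = sqrt(-9518 + 16850)*(-9 - 1*(-6)) = sqrt(7332)*(-9 + 6) = (2*sqrt(1833))*(-3) = -6*sqrt(1833)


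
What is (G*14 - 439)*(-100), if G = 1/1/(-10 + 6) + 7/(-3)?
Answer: 158300/3 ≈ 52767.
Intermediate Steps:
G = -19/3 (G = 1/1/(-4) + 7*(-⅓) = 1/(-¼) - 7/3 = 1*(-4) - 7/3 = -4 - 7/3 = -19/3 ≈ -6.3333)
(G*14 - 439)*(-100) = (-19/3*14 - 439)*(-100) = (-266/3 - 439)*(-100) = -1583/3*(-100) = 158300/3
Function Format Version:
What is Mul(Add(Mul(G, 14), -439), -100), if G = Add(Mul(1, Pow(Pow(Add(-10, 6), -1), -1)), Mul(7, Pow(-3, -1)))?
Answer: Rational(158300, 3) ≈ 52767.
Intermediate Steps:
G = Rational(-19, 3) (G = Add(Mul(1, Pow(Pow(-4, -1), -1)), Mul(7, Rational(-1, 3))) = Add(Mul(1, Pow(Rational(-1, 4), -1)), Rational(-7, 3)) = Add(Mul(1, -4), Rational(-7, 3)) = Add(-4, Rational(-7, 3)) = Rational(-19, 3) ≈ -6.3333)
Mul(Add(Mul(G, 14), -439), -100) = Mul(Add(Mul(Rational(-19, 3), 14), -439), -100) = Mul(Add(Rational(-266, 3), -439), -100) = Mul(Rational(-1583, 3), -100) = Rational(158300, 3)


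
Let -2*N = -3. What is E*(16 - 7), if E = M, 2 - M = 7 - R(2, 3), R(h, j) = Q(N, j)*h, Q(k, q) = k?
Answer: -18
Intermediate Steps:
N = 3/2 (N = -1/2*(-3) = 3/2 ≈ 1.5000)
R(h, j) = 3*h/2
M = -2 (M = 2 - (7 - 3*2/2) = 2 - (7 - 1*3) = 2 - (7 - 3) = 2 - 1*4 = 2 - 4 = -2)
E = -2
E*(16 - 7) = -2*(16 - 7) = -2*9 = -18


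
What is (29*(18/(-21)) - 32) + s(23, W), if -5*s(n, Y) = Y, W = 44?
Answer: -2298/35 ≈ -65.657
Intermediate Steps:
s(n, Y) = -Y/5
(29*(18/(-21)) - 32) + s(23, W) = (29*(18/(-21)) - 32) - ⅕*44 = (29*(18*(-1/21)) - 32) - 44/5 = (29*(-6/7) - 32) - 44/5 = (-174/7 - 32) - 44/5 = -398/7 - 44/5 = -2298/35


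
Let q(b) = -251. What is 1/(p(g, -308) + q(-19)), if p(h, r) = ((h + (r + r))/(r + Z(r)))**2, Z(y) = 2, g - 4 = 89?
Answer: -93636/23229107 ≈ -0.0040310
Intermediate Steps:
g = 93 (g = 4 + 89 = 93)
p(h, r) = (h + 2*r)**2/(2 + r)**2 (p(h, r) = ((h + (r + r))/(r + 2))**2 = ((h + 2*r)/(2 + r))**2 = (h + 2*r)**2/(2 + r)**2)
1/(p(g, -308) + q(-19)) = 1/((93 + 2*(-308))**2/(2 - 308)**2 - 251) = 1/((93 - 616)**2/(-306)**2 - 251) = 1/((1/93636)*(-523)**2 - 251) = 1/((1/93636)*273529 - 251) = 1/(273529/93636 - 251) = 1/(-23229107/93636) = -93636/23229107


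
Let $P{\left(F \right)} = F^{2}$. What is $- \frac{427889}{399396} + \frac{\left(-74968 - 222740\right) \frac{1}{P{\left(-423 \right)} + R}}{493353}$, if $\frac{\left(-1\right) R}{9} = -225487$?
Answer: $- \frac{6474659621885101}{6043512440762748} \approx -1.0713$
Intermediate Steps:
$R = 2029383$ ($R = \left(-9\right) \left(-225487\right) = 2029383$)
$- \frac{427889}{399396} + \frac{\left(-74968 - 222740\right) \frac{1}{P{\left(-423 \right)} + R}}{493353} = - \frac{427889}{399396} + \frac{\left(-74968 - 222740\right) \frac{1}{\left(-423\right)^{2} + 2029383}}{493353} = \left(-427889\right) \frac{1}{399396} + - \frac{297708}{178929 + 2029383} \cdot \frac{1}{493353} = - \frac{427889}{399396} + - \frac{297708}{2208312} \cdot \frac{1}{493353} = - \frac{427889}{399396} + \left(-297708\right) \frac{1}{2208312} \cdot \frac{1}{493353} = - \frac{427889}{399396} - \frac{24809}{90789779178} = - \frac{6474659621885101}{6043512440762748}$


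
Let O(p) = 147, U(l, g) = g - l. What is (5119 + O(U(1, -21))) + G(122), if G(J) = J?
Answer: 5388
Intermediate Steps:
(5119 + O(U(1, -21))) + G(122) = (5119 + 147) + 122 = 5266 + 122 = 5388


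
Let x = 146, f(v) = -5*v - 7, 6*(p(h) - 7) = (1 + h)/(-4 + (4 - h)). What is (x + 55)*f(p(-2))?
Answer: -33433/4 ≈ -8358.3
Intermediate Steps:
p(h) = 7 - (1 + h)/(6*h) (p(h) = 7 + ((1 + h)/(-4 + (4 - h)))/6 = 7 + ((1 + h)/((-h)))/6 = 7 + ((1 + h)*(-1/h))/6 = 7 + (-(1 + h)/h)/6 = 7 - (1 + h)/(6*h))
f(v) = -7 - 5*v
(x + 55)*f(p(-2)) = (146 + 55)*(-7 - 5*(-1 + 41*(-2))/(6*(-2))) = 201*(-7 - 5*(-1)*(-1 - 82)/(6*2)) = 201*(-7 - 5*(-1)*(-83)/(6*2)) = 201*(-7 - 5*83/12) = 201*(-7 - 415/12) = 201*(-499/12) = -33433/4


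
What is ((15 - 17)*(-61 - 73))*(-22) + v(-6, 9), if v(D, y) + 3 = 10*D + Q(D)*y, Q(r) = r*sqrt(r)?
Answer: -5959 - 54*I*sqrt(6) ≈ -5959.0 - 132.27*I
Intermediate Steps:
Q(r) = r**(3/2)
v(D, y) = -3 + 10*D + y*D**(3/2) (v(D, y) = -3 + (10*D + D**(3/2)*y) = -3 + (10*D + y*D**(3/2)) = -3 + 10*D + y*D**(3/2))
((15 - 17)*(-61 - 73))*(-22) + v(-6, 9) = ((15 - 17)*(-61 - 73))*(-22) + (-3 + 10*(-6) + 9*(-6)**(3/2)) = -2*(-134)*(-22) + (-3 - 60 + 9*(-6*I*sqrt(6))) = 268*(-22) + (-3 - 60 - 54*I*sqrt(6)) = -5896 + (-63 - 54*I*sqrt(6)) = -5959 - 54*I*sqrt(6)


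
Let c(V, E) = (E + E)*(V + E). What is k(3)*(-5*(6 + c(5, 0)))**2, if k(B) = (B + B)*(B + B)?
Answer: 32400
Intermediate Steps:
c(V, E) = 2*E*(E + V) (c(V, E) = (2*E)*(E + V) = 2*E*(E + V))
k(B) = 4*B**2 (k(B) = (2*B)*(2*B) = 4*B**2)
k(3)*(-5*(6 + c(5, 0)))**2 = (4*3**2)*(-5*(6 + 2*0*(0 + 5)))**2 = (4*9)*(-5*(6 + 2*0*5))**2 = 36*(-5*(6 + 0))**2 = 36*(-5*6)**2 = 36*(-30)**2 = 36*900 = 32400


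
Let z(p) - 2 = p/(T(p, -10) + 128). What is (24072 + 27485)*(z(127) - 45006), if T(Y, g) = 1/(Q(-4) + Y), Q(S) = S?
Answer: -36531865112963/15745 ≈ -2.3202e+9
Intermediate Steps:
T(Y, g) = 1/(-4 + Y)
z(p) = 2 + p/(128 + 1/(-4 + p)) (z(p) = 2 + p/(1/(-4 + p) + 128) = 2 + p/(128 + 1/(-4 + p)))
(24072 + 27485)*(z(127) - 45006) = (24072 + 27485)*((2 + (-4 + 127)*(256 + 127))/(-511 + 128*127) - 45006) = 51557*((2 + 123*383)/(-511 + 16256) - 45006) = 51557*((2 + 47109)/15745 - 45006) = 51557*((1/15745)*47111 - 45006) = 51557*(47111/15745 - 45006) = 51557*(-708572359/15745) = -36531865112963/15745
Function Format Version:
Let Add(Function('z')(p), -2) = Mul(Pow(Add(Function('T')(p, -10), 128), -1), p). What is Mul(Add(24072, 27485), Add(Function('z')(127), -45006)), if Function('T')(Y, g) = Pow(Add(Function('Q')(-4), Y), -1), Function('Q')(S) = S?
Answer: Rational(-36531865112963, 15745) ≈ -2.3202e+9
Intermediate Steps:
Function('T')(Y, g) = Pow(Add(-4, Y), -1)
Function('z')(p) = Add(2, Mul(p, Pow(Add(128, Pow(Add(-4, p), -1)), -1))) (Function('z')(p) = Add(2, Mul(Pow(Add(Pow(Add(-4, p), -1), 128), -1), p)) = Add(2, Mul(Pow(Add(128, Pow(Add(-4, p), -1)), -1), p)) = Add(2, Mul(p, Pow(Add(128, Pow(Add(-4, p), -1)), -1))))
Mul(Add(24072, 27485), Add(Function('z')(127), -45006)) = Mul(Add(24072, 27485), Add(Mul(Pow(Add(-511, Mul(128, 127)), -1), Add(2, Mul(Add(-4, 127), Add(256, 127)))), -45006)) = Mul(51557, Add(Mul(Pow(Add(-511, 16256), -1), Add(2, Mul(123, 383))), -45006)) = Mul(51557, Add(Mul(Pow(15745, -1), Add(2, 47109)), -45006)) = Mul(51557, Add(Mul(Rational(1, 15745), 47111), -45006)) = Mul(51557, Add(Rational(47111, 15745), -45006)) = Mul(51557, Rational(-708572359, 15745)) = Rational(-36531865112963, 15745)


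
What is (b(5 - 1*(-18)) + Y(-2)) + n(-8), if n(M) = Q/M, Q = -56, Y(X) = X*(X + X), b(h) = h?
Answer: 38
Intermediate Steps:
Y(X) = 2*X² (Y(X) = X*(2*X) = 2*X²)
n(M) = -56/M
(b(5 - 1*(-18)) + Y(-2)) + n(-8) = ((5 - 1*(-18)) + 2*(-2)²) - 56/(-8) = ((5 + 18) + 2*4) - 56*(-⅛) = (23 + 8) + 7 = 31 + 7 = 38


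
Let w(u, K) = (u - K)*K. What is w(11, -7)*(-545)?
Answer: 68670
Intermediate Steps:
w(u, K) = K*(u - K)
w(11, -7)*(-545) = -7*(11 - 1*(-7))*(-545) = -7*(11 + 7)*(-545) = -7*18*(-545) = -126*(-545) = 68670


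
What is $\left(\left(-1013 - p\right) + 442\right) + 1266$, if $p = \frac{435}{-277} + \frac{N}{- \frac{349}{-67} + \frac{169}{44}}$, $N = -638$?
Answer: $\frac{5668701298}{7390083} \approx 767.07$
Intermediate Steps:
$p = - \frac{532593613}{7390083}$ ($p = \frac{435}{-277} - \frac{638}{- \frac{349}{-67} + \frac{169}{44}} = 435 \left(- \frac{1}{277}\right) - \frac{638}{\left(-349\right) \left(- \frac{1}{67}\right) + 169 \cdot \frac{1}{44}} = - \frac{435}{277} - \frac{638}{\frac{349}{67} + \frac{169}{44}} = - \frac{435}{277} - \frac{638}{\frac{26679}{2948}} = - \frac{435}{277} - \frac{1880824}{26679} = - \frac{532593613}{7390083} \approx -72.069$)
$\left(\left(-1013 - p\right) + 442\right) + 1266 = \left(\left(-1013 - - \frac{532593613}{7390083}\right) + 442\right) + 1266 = \left(\left(-1013 + \frac{532593613}{7390083}\right) + 442\right) + 1266 = \left(- \frac{6953560466}{7390083} + 442\right) + 1266 = - \frac{3687143780}{7390083} + 1266 = \frac{5668701298}{7390083}$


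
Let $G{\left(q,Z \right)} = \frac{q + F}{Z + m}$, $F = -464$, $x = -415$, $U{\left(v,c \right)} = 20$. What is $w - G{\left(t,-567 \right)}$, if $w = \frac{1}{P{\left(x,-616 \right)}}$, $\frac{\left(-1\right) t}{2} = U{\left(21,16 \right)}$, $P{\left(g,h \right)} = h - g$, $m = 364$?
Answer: $- \frac{14501}{5829} \approx -2.4877$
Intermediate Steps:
$t = -40$ ($t = \left(-2\right) 20 = -40$)
$G{\left(q,Z \right)} = \frac{-464 + q}{364 + Z}$ ($G{\left(q,Z \right)} = \frac{q - 464}{Z + 364} = \frac{-464 + q}{364 + Z}$)
$w = - \frac{1}{201}$ ($w = \frac{1}{-616 - -415} = \frac{1}{-616 + 415} = \frac{1}{-201} = - \frac{1}{201} \approx -0.0049751$)
$w - G{\left(t,-567 \right)} = - \frac{1}{201} - \frac{-464 - 40}{364 - 567} = - \frac{1}{201} - \frac{1}{-203} \left(-504\right) = - \frac{1}{201} - \left(- \frac{1}{203}\right) \left(-504\right) = - \frac{1}{201} - \frac{72}{29} = - \frac{14501}{5829}$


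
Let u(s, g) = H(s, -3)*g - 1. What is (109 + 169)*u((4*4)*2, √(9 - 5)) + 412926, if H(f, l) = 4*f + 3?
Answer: 485484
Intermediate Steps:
H(f, l) = 3 + 4*f
u(s, g) = -1 + g*(3 + 4*s) (u(s, g) = (3 + 4*s)*g - 1 = g*(3 + 4*s) - 1 = -1 + g*(3 + 4*s))
(109 + 169)*u((4*4)*2, √(9 - 5)) + 412926 = (109 + 169)*(-1 + √(9 - 5)*(3 + 4*((4*4)*2))) + 412926 = 278*(-1 + √4*(3 + 4*(16*2))) + 412926 = 278*(-1 + 2*(3 + 4*32)) + 412926 = 278*(-1 + 2*(3 + 128)) + 412926 = 278*(-1 + 2*131) + 412926 = 278*(-1 + 262) + 412926 = 278*261 + 412926 = 72558 + 412926 = 485484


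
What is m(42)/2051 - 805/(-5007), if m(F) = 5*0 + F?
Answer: 265907/1467051 ≈ 0.18125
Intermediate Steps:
m(F) = F (m(F) = 0 + F = F)
m(42)/2051 - 805/(-5007) = 42/2051 - 805/(-5007) = 42*(1/2051) - 805*(-1/5007) = 6/293 + 805/5007 = 265907/1467051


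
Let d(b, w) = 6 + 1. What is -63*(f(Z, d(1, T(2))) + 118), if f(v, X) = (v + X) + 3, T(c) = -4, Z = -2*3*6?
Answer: -5796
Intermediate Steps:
Z = -36 (Z = -6*6 = -36)
d(b, w) = 7
f(v, X) = 3 + X + v (f(v, X) = (X + v) + 3 = 3 + X + v)
-63*(f(Z, d(1, T(2))) + 118) = -63*((3 + 7 - 36) + 118) = -63*(-26 + 118) = -63*92 = -5796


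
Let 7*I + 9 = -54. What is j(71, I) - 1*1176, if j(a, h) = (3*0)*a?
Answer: -1176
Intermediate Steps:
I = -9 (I = -9/7 + (⅐)*(-54) = -9/7 - 54/7 = -9)
j(a, h) = 0 (j(a, h) = 0*a = 0)
j(71, I) - 1*1176 = 0 - 1*1176 = 0 - 1176 = -1176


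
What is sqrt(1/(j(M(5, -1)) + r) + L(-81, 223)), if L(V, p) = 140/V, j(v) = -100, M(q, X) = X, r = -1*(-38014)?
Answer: I*sqrt(22360324934)/113742 ≈ 1.3147*I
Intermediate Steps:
r = 38014
sqrt(1/(j(M(5, -1)) + r) + L(-81, 223)) = sqrt(1/(-100 + 38014) + 140/(-81)) = sqrt(1/37914 + 140*(-1/81)) = sqrt(1/37914 - 140/81) = sqrt(-1769293/1023678) = I*sqrt(22360324934)/113742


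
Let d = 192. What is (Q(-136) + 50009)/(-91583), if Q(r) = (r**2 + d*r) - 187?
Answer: -42206/91583 ≈ -0.46085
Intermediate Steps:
Q(r) = -187 + r**2 + 192*r (Q(r) = (r**2 + 192*r) - 187 = -187 + r**2 + 192*r)
(Q(-136) + 50009)/(-91583) = ((-187 + (-136)**2 + 192*(-136)) + 50009)/(-91583) = ((-187 + 18496 - 26112) + 50009)*(-1/91583) = (-7803 + 50009)*(-1/91583) = 42206*(-1/91583) = -42206/91583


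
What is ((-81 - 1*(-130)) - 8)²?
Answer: 1681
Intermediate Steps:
((-81 - 1*(-130)) - 8)² = ((-81 + 130) - 8)² = (49 - 8)² = 41² = 1681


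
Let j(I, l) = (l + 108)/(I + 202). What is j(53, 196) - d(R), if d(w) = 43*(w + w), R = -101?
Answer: 2215234/255 ≈ 8687.2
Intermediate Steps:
d(w) = 86*w (d(w) = 43*(2*w) = 86*w)
j(I, l) = (108 + l)/(202 + I)
j(53, 196) - d(R) = (108 + 196)/(202 + 53) - 86*(-101) = 304/255 - 1*(-8686) = (1/255)*304 + 8686 = 304/255 + 8686 = 2215234/255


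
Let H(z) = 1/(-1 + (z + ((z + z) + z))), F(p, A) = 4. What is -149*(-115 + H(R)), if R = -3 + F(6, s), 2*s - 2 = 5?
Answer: 51256/3 ≈ 17085.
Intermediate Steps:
s = 7/2 (s = 1 + (½)*5 = 1 + 5/2 = 7/2 ≈ 3.5000)
R = 1 (R = -3 + 4 = 1)
H(z) = 1/(-1 + 4*z) (H(z) = 1/(-1 + (z + (2*z + z))) = 1/(-1 + (z + 3*z)) = 1/(-1 + 4*z))
-149*(-115 + H(R)) = -149*(-115 + 1/(-1 + 4*1)) = -149*(-115 + 1/(-1 + 4)) = -149*(-115 + 1/3) = -149*(-115 + ⅓) = -149*(-344/3) = 51256/3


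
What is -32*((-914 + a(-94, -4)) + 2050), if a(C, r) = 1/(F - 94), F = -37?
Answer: -4762080/131 ≈ -36352.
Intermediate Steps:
a(C, r) = -1/131 (a(C, r) = 1/(-37 - 94) = 1/(-131) = -1/131)
-32*((-914 + a(-94, -4)) + 2050) = -32*((-914 - 1/131) + 2050) = -32*(-119735/131 + 2050) = -32*148815/131 = -4762080/131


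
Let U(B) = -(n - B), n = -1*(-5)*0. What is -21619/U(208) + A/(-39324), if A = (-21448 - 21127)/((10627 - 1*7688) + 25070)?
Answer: -457917654277/4405703664 ≈ -103.94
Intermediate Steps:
n = 0 (n = 5*0 = 0)
A = -42575/28009 (A = -42575/((10627 - 7688) + 25070) = -42575/(2939 + 25070) = -42575/28009 ≈ -1.5200)
U(B) = B (U(B) = -(0 - B) = -(-1)*B = B)
-21619/U(208) + A/(-39324) = -21619/208 - 42575/28009/(-39324) = -21619*1/208 - 42575/28009*(-1/39324) = -1663/16 + 42575/1101425916 = -457917654277/4405703664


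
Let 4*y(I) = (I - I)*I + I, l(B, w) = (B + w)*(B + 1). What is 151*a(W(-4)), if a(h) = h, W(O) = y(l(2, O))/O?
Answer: 453/8 ≈ 56.625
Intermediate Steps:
l(B, w) = (1 + B)*(B + w) (l(B, w) = (B + w)*(1 + B) = (1 + B)*(B + w))
y(I) = I/4 (y(I) = ((I - I)*I + I)/4 = (0*I + I)/4 = (0 + I)/4 = I/4)
W(O) = (3/2 + 3*O/4)/O (W(O) = ((2 + O + 2² + 2*O)/4)/O = ((2 + O + 4 + 2*O)/4)/O = ((6 + 3*O)/4)/O = (3/2 + 3*O/4)/O)
151*a(W(-4)) = 151*((¾)*(2 - 4)/(-4)) = 151*((¾)*(-¼)*(-2)) = 151*(3/8) = 453/8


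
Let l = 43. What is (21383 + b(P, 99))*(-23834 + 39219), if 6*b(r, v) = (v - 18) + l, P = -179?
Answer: 987886235/3 ≈ 3.2930e+8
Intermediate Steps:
b(r, v) = 25/6 + v/6 (b(r, v) = ((v - 18) + 43)/6 = ((-18 + v) + 43)/6 = (25 + v)/6 = 25/6 + v/6)
(21383 + b(P, 99))*(-23834 + 39219) = (21383 + (25/6 + (1/6)*99))*(-23834 + 39219) = (21383 + (25/6 + 33/2))*15385 = (21383 + 62/3)*15385 = (64211/3)*15385 = 987886235/3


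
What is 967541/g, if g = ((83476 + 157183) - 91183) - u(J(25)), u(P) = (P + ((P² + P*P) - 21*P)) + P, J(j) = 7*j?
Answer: 967541/91551 ≈ 10.568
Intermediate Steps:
u(P) = -19*P + 2*P² (u(P) = (P + ((P² + P²) - 21*P)) + P = (P + (2*P² - 21*P)) + P = (P + (-21*P + 2*P²)) + P = (-20*P + 2*P²) + P = -19*P + 2*P²)
g = 91551 (g = ((83476 + 157183) - 91183) - 7*25*(-19 + 2*(7*25)) = (240659 - 91183) - 175*(-19 + 2*175) = 149476 - 175*(-19 + 350) = 149476 - 175*331 = 149476 - 1*57925 = 149476 - 57925 = 91551)
967541/g = 967541/91551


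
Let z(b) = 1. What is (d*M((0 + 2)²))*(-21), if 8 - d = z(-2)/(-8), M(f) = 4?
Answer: -1365/2 ≈ -682.50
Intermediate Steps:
d = 65/8 (d = 8 - 1/(-8) = 8 - (-1)/8 = 8 - 1*(-⅛) = 8 + ⅛ = 65/8 ≈ 8.1250)
(d*M((0 + 2)²))*(-21) = ((65/8)*4)*(-21) = (65/2)*(-21) = -1365/2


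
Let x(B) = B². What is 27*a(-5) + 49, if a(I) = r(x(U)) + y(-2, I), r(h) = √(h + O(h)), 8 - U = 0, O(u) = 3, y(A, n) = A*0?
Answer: 49 + 27*√67 ≈ 270.00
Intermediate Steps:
y(A, n) = 0
U = 8 (U = 8 - 1*0 = 8 + 0 = 8)
r(h) = √(3 + h) (r(h) = √(h + 3) = √(3 + h))
a(I) = √67 (a(I) = √(3 + 8²) + 0 = √(3 + 64) + 0 = √67 + 0 = √67)
27*a(-5) + 49 = 27*√67 + 49 = 49 + 27*√67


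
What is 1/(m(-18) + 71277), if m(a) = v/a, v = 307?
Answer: 18/1282679 ≈ 1.4033e-5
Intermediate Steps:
m(a) = 307/a
1/(m(-18) + 71277) = 1/(307/(-18) + 71277) = 1/(307*(-1/18) + 71277) = 1/(-307/18 + 71277) = 1/(1282679/18) = 18/1282679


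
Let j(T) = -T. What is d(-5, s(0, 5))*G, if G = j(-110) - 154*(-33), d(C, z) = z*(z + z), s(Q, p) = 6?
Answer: 373824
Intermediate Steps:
d(C, z) = 2*z² (d(C, z) = z*(2*z) = 2*z²)
G = 5192 (G = -1*(-110) - 154*(-33) = 110 + 5082 = 5192)
d(-5, s(0, 5))*G = (2*6²)*5192 = (2*36)*5192 = 72*5192 = 373824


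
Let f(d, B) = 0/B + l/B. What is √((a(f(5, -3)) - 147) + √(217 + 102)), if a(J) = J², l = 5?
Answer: √(-1298 + 9*√319)/3 ≈ 11.241*I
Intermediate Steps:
f(d, B) = 5/B (f(d, B) = 0/B + 5/B = 0 + 5/B = 5/B)
√((a(f(5, -3)) - 147) + √(217 + 102)) = √(((5/(-3))² - 147) + √(217 + 102)) = √(((5*(-⅓))² - 147) + √319) = √(((-5/3)² - 147) + √319) = √((25/9 - 147) + √319) = √(-1298/9 + √319)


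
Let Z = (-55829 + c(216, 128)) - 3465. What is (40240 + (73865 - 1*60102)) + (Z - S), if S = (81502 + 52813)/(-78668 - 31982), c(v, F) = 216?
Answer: -112282887/22130 ≈ -5073.8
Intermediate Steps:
Z = -59078 (Z = (-55829 + 216) - 3465 = -55613 - 3465 = -59078)
S = -26863/22130 (S = 134315/(-110650) = 134315*(-1/110650) = -26863/22130 ≈ -1.2139)
(40240 + (73865 - 1*60102)) + (Z - S) = (40240 + (73865 - 1*60102)) + (-59078 - 1*(-26863/22130)) = (40240 + (73865 - 60102)) + (-59078 + 26863/22130) = (40240 + 13763) - 1307369277/22130 = 54003 - 1307369277/22130 = -112282887/22130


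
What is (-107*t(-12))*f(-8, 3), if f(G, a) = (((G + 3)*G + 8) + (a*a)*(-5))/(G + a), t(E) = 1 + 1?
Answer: 642/5 ≈ 128.40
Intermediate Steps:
t(E) = 2
f(G, a) = (8 - 5*a² + G*(3 + G))/(G + a) (f(G, a) = (((3 + G)*G + 8) + a²*(-5))/(G + a) = ((G*(3 + G) + 8) - 5*a²)/(G + a) = ((8 + G*(3 + G)) - 5*a²)/(G + a) = (8 - 5*a² + G*(3 + G))/(G + a))
(-107*t(-12))*f(-8, 3) = (-107*2)*((8 + (-8)² - 5*3² + 3*(-8))/(-8 + 3)) = -214*(8 + 64 - 5*9 - 24)/(-5) = -(-214)*(8 + 64 - 45 - 24)/5 = -(-214)*3/5 = -214*(-⅗) = 642/5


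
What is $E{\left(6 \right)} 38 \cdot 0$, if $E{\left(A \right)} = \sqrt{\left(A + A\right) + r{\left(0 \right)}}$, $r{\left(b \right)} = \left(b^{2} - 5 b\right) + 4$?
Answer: $0$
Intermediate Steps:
$r{\left(b \right)} = 4 + b^{2} - 5 b$
$E{\left(A \right)} = \sqrt{4 + 2 A}$ ($E{\left(A \right)} = \sqrt{\left(A + A\right) + \left(4 + 0^{2} - 0\right)} = \sqrt{2 A + \left(4 + 0 + 0\right)} = \sqrt{2 A + 4} = \sqrt{4 + 2 A}$)
$E{\left(6 \right)} 38 \cdot 0 = \sqrt{4 + 2 \cdot 6} \cdot 38 \cdot 0 = \sqrt{4 + 12} \cdot 38 \cdot 0 = \sqrt{16} \cdot 38 \cdot 0 = 4 \cdot 38 \cdot 0 = 152 \cdot 0 = 0$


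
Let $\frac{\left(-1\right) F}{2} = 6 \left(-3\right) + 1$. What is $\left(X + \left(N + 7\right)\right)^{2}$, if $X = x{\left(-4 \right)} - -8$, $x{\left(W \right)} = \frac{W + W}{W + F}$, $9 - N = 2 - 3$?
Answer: $\frac{137641}{225} \approx 611.74$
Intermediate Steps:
$N = 10$ ($N = 9 - \left(2 - 3\right) = 9 - -1 = 9 + 1 = 10$)
$F = 34$ ($F = - 2 \left(6 \left(-3\right) + 1\right) = - 2 \left(-18 + 1\right) = \left(-2\right) \left(-17\right) = 34$)
$x{\left(W \right)} = \frac{2 W}{34 + W}$ ($x{\left(W \right)} = \frac{W + W}{W + 34} = \frac{2 W}{34 + W}$)
$X = \frac{116}{15}$ ($X = 2 \left(-4\right) \frac{1}{34 - 4} - -8 = 2 \left(-4\right) \frac{1}{30} + 8 = - \frac{4}{15} + 8 = \frac{116}{15} \approx 7.7333$)
$\left(X + \left(N + 7\right)\right)^{2} = \left(\frac{116}{15} + \left(10 + 7\right)\right)^{2} = \left(\frac{116}{15} + 17\right)^{2} = \left(\frac{371}{15}\right)^{2} = \frac{137641}{225}$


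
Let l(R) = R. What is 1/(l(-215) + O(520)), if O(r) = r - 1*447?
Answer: -1/142 ≈ -0.0070423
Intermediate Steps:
O(r) = -447 + r (O(r) = r - 447 = -447 + r)
1/(l(-215) + O(520)) = 1/(-215 + (-447 + 520)) = 1/(-215 + 73) = 1/(-142) = -1/142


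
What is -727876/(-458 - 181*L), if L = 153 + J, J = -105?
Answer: 363938/4573 ≈ 79.584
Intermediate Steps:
L = 48 (L = 153 - 105 = 48)
-727876/(-458 - 181*L) = -727876/(-458 - 181*48) = -727876/(-458 - 8688) = -727876/(-9146) = -727876*(-1/9146) = 363938/4573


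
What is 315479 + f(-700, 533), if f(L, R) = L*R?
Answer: -57621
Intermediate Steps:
315479 + f(-700, 533) = 315479 - 700*533 = 315479 - 373100 = -57621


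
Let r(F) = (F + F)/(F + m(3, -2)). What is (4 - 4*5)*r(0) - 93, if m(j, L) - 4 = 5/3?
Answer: -93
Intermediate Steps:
m(j, L) = 17/3 (m(j, L) = 4 + 5/3 = 17/3)
r(F) = 2*F/(17/3 + F) (r(F) = (F + F)/(F + 17/3) = (2*F)/(17/3 + F) = 2*F/(17/3 + F))
(4 - 4*5)*r(0) - 93 = (4 - 4*5)*(6*0/(17 + 3*0)) - 93 = (4 - 20)*(6*0/(17 + 0)) - 93 = -96*0/17 - 93 = -16*0 - 93 = 0 - 93 = -93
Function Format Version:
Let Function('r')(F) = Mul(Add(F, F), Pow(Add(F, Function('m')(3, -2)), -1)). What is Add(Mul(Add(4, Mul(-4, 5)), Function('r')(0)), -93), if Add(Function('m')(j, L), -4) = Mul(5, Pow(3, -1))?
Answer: -93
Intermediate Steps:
Function('m')(j, L) = Rational(17, 3) (Function('m')(j, L) = Add(4, Mul(5, Pow(3, -1))) = Add(4, Mul(5, Rational(1, 3))) = Add(4, Rational(5, 3)) = Rational(17, 3))
Function('r')(F) = Mul(2, F, Pow(Add(Rational(17, 3), F), -1)) (Function('r')(F) = Mul(Add(F, F), Pow(Add(F, Rational(17, 3)), -1)) = Mul(Mul(2, F), Pow(Add(Rational(17, 3), F), -1)) = Mul(2, F, Pow(Add(Rational(17, 3), F), -1)))
Add(Mul(Add(4, Mul(-4, 5)), Function('r')(0)), -93) = Add(Mul(Add(4, Mul(-4, 5)), Mul(6, 0, Pow(Add(17, Mul(3, 0)), -1))), -93) = Add(Mul(Add(4, -20), Mul(6, 0, Pow(Add(17, 0), -1))), -93) = Add(Mul(-16, Mul(6, 0, Pow(17, -1))), -93) = Add(Mul(-16, Mul(6, 0, Rational(1, 17))), -93) = Add(Mul(-16, 0), -93) = Add(0, -93) = -93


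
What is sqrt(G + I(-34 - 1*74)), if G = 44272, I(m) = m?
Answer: 2*sqrt(11041) ≈ 210.15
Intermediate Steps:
sqrt(G + I(-34 - 1*74)) = sqrt(44272 + (-34 - 1*74)) = sqrt(44272 + (-34 - 74)) = sqrt(44272 - 108) = sqrt(44164) = 2*sqrt(11041)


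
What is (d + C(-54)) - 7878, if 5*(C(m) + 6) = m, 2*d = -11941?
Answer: -138653/10 ≈ -13865.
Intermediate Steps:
d = -11941/2 (d = (½)*(-11941) = -11941/2 ≈ -5970.5)
C(m) = -6 + m/5
(d + C(-54)) - 7878 = (-11941/2 + (-6 + (⅕)*(-54))) - 7878 = (-11941/2 + (-6 - 54/5)) - 7878 = (-11941/2 - 84/5) - 7878 = -59873/10 - 7878 = -138653/10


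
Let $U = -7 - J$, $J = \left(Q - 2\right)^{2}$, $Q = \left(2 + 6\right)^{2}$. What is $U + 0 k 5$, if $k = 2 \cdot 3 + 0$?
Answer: $-3851$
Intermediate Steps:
$k = 6$ ($k = 6 + 0 = 6$)
$Q = 64$ ($Q = 8^{2} = 64$)
$J = 3844$ ($J = \left(64 - 2\right)^{2} = 62^{2} = 3844$)
$U = -3851$ ($U = -7 - 3844 = -3851$)
$U + 0 k 5 = -3851 + 0 \cdot 6 \cdot 5 = -3851 + 0 \cdot 30 = -3851 + 0 = -3851$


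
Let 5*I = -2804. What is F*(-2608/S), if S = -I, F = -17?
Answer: 55420/701 ≈ 79.058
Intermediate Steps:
I = -2804/5 (I = (⅕)*(-2804) = -2804/5 ≈ -560.80)
S = 2804/5 (S = -1*(-2804/5) = 2804/5 ≈ 560.80)
F*(-2608/S) = -(-44336)/2804/5 = -(-44336)*5/2804 = -17*(-3260/701) = 55420/701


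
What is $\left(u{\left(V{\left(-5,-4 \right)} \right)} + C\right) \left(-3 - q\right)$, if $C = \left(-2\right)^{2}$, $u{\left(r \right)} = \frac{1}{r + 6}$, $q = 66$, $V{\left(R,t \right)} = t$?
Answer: $- \frac{621}{2} \approx -310.5$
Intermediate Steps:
$u{\left(r \right)} = \frac{1}{6 + r}$
$C = 4$
$\left(u{\left(V{\left(-5,-4 \right)} \right)} + C\right) \left(-3 - q\right) = \left(\frac{1}{6 - 4} + 4\right) \left(-3 - 66\right) = \left(\frac{1}{2} + 4\right) \left(-3 - 66\right) = \left(\frac{1}{2} + 4\right) \left(-69\right) = \frac{9}{2} \left(-69\right) = - \frac{621}{2}$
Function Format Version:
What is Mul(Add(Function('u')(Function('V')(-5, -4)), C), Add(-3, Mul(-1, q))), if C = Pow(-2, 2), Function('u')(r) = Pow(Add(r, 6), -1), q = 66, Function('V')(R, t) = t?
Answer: Rational(-621, 2) ≈ -310.50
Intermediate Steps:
Function('u')(r) = Pow(Add(6, r), -1)
C = 4
Mul(Add(Function('u')(Function('V')(-5, -4)), C), Add(-3, Mul(-1, q))) = Mul(Add(Pow(Add(6, -4), -1), 4), Add(-3, Mul(-1, 66))) = Mul(Add(Pow(2, -1), 4), Add(-3, -66)) = Mul(Add(Rational(1, 2), 4), -69) = Mul(Rational(9, 2), -69) = Rational(-621, 2)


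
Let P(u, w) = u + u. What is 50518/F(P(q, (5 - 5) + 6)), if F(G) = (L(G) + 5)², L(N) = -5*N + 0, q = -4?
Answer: 50518/2025 ≈ 24.947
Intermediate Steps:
L(N) = -5*N
P(u, w) = 2*u
F(G) = (5 - 5*G)² (F(G) = (-5*G + 5)² = (5 - 5*G)²)
50518/F(P(q, (5 - 5) + 6)) = 50518/((25*(-1 + 2*(-4))²)) = 50518/((25*(-1 - 8)²)) = 50518/((25*(-9)²)) = 50518/((25*81)) = 50518/2025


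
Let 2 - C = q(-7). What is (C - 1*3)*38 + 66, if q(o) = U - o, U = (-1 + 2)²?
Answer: -276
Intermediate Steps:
U = 1 (U = 1² = 1)
q(o) = 1 - o
C = -6 (C = 2 - (1 - 1*(-7)) = 2 - (1 + 7) = 2 - 1*8 = 2 - 8 = -6)
(C - 1*3)*38 + 66 = (-6 - 1*3)*38 + 66 = (-6 - 3)*38 + 66 = -9*38 + 66 = -342 + 66 = -276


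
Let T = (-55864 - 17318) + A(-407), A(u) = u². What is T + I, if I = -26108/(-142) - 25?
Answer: 6576436/71 ≈ 92626.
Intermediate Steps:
T = 92467 (T = (-55864 - 17318) + (-407)² = -73182 + 165649 = 92467)
I = 11279/71 (I = -26108*(-1)/142 - 25 = -244*(-107/142) - 25 = 13054/71 - 25 = 11279/71 ≈ 158.86)
T + I = 92467 + 11279/71 = 6576436/71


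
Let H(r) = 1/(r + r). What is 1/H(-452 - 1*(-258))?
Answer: -388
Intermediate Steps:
H(r) = 1/(2*r)
1/H(-452 - 1*(-258)) = 1/(1/(2*(-452 - 1*(-258)))) = 1/(1/(2*(-452 + 258))) = 1/((½)/(-194)) = 1/((½)*(-1/194)) = 1/(-1/388) = -388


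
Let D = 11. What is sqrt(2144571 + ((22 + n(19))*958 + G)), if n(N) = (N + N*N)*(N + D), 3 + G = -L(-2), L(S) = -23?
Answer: sqrt(13086867) ≈ 3617.6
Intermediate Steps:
G = 20 (G = -3 - 1*(-23) = -3 + 23 = 20)
n(N) = (11 + N)*(N + N**2) (n(N) = (N + N*N)*(N + 11) = (N + N**2)*(11 + N) = (11 + N)*(N + N**2))
sqrt(2144571 + ((22 + n(19))*958 + G)) = sqrt(2144571 + ((22 + 19*(11 + 19**2 + 12*19))*958 + 20)) = sqrt(2144571 + ((22 + 19*(11 + 361 + 228))*958 + 20)) = sqrt(2144571 + ((22 + 19*600)*958 + 20)) = sqrt(2144571 + ((22 + 11400)*958 + 20)) = sqrt(2144571 + (11422*958 + 20)) = sqrt(2144571 + (10942276 + 20)) = sqrt(2144571 + 10942296) = sqrt(13086867)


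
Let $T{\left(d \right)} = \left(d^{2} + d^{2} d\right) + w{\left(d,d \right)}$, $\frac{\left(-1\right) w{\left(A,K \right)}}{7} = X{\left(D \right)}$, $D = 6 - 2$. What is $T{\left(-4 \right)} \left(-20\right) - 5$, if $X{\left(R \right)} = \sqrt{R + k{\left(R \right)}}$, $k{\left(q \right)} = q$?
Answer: $955 + 280 \sqrt{2} \approx 1351.0$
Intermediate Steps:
$D = 4$ ($D = 6 - 2 = 4$)
$X{\left(R \right)} = \sqrt{2} \sqrt{R}$ ($X{\left(R \right)} = \sqrt{R + R} = \sqrt{2 R} = \sqrt{2} \sqrt{R}$)
$w{\left(A,K \right)} = - 14 \sqrt{2}$ ($w{\left(A,K \right)} = - 7 \sqrt{2} \sqrt{4} = - 7 \sqrt{2} \cdot 2 = - 7 \cdot 2 \sqrt{2} = - 14 \sqrt{2}$)
$T{\left(d \right)} = d^{2} + d^{3} - 14 \sqrt{2}$ ($T{\left(d \right)} = \left(d^{2} + d^{2} d\right) - 14 \sqrt{2} = \left(d^{2} + d^{3}\right) - 14 \sqrt{2} = d^{2} + d^{3} - 14 \sqrt{2}$)
$T{\left(-4 \right)} \left(-20\right) - 5 = \left(\left(-4\right)^{2} + \left(-4\right)^{3} - 14 \sqrt{2}\right) \left(-20\right) - 5 = \left(16 - 64 - 14 \sqrt{2}\right) \left(-20\right) - 5 = \left(-48 - 14 \sqrt{2}\right) \left(-20\right) - 5 = \left(960 + 280 \sqrt{2}\right) - 5 = 955 + 280 \sqrt{2}$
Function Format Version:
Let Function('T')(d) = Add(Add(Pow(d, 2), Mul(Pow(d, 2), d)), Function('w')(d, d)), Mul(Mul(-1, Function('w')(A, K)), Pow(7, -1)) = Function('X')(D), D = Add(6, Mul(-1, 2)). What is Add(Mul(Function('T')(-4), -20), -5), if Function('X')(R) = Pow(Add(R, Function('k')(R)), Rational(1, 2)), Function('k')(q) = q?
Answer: Add(955, Mul(280, Pow(2, Rational(1, 2)))) ≈ 1351.0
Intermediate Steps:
D = 4 (D = Add(6, -2) = 4)
Function('X')(R) = Mul(Pow(2, Rational(1, 2)), Pow(R, Rational(1, 2))) (Function('X')(R) = Pow(Add(R, R), Rational(1, 2)) = Pow(Mul(2, R), Rational(1, 2)) = Mul(Pow(2, Rational(1, 2)), Pow(R, Rational(1, 2))))
Function('w')(A, K) = Mul(-14, Pow(2, Rational(1, 2))) (Function('w')(A, K) = Mul(-7, Mul(Pow(2, Rational(1, 2)), Pow(4, Rational(1, 2)))) = Mul(-7, Mul(Pow(2, Rational(1, 2)), 2)) = Mul(-7, Mul(2, Pow(2, Rational(1, 2)))) = Mul(-14, Pow(2, Rational(1, 2))))
Function('T')(d) = Add(Pow(d, 2), Pow(d, 3), Mul(-14, Pow(2, Rational(1, 2)))) (Function('T')(d) = Add(Add(Pow(d, 2), Mul(Pow(d, 2), d)), Mul(-14, Pow(2, Rational(1, 2)))) = Add(Add(Pow(d, 2), Pow(d, 3)), Mul(-14, Pow(2, Rational(1, 2)))) = Add(Pow(d, 2), Pow(d, 3), Mul(-14, Pow(2, Rational(1, 2)))))
Add(Mul(Function('T')(-4), -20), -5) = Add(Mul(Add(Pow(-4, 2), Pow(-4, 3), Mul(-14, Pow(2, Rational(1, 2)))), -20), -5) = Add(Mul(Add(16, -64, Mul(-14, Pow(2, Rational(1, 2)))), -20), -5) = Add(Mul(Add(-48, Mul(-14, Pow(2, Rational(1, 2)))), -20), -5) = Add(Add(960, Mul(280, Pow(2, Rational(1, 2)))), -5) = Add(955, Mul(280, Pow(2, Rational(1, 2))))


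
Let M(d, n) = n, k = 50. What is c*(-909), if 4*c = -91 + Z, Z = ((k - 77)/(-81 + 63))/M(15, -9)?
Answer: 165741/8 ≈ 20718.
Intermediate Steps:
Z = -1/6 (Z = ((50 - 77)/(-81 + 63))/(-9) = -27/(-18)*(-1/9) = -27*(-1/18)*(-1/9) = (3/2)*(-1/9) = -1/6 ≈ -0.16667)
c = -547/24 (c = (-91 - 1/6)/4 = (1/4)*(-547/6) = -547/24 ≈ -22.792)
c*(-909) = -547/24*(-909) = 165741/8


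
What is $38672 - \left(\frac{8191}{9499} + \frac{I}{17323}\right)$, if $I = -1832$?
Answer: $\frac{6363398626419}{164551177} \approx 38671.0$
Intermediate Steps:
$38672 - \left(\frac{8191}{9499} + \frac{I}{17323}\right) = 38672 - \left(\frac{8191}{9499} - \frac{1832}{17323}\right) = 38672 - \frac{124490525}{164551177} = \frac{6363398626419}{164551177}$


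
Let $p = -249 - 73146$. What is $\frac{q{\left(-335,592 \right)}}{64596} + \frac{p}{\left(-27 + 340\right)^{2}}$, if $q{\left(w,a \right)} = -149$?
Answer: $- \frac{4755620801}{6328405524} \approx -0.75147$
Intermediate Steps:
$p = -73395$ ($p = -249 - 73146 = -73395$)
$\frac{q{\left(-335,592 \right)}}{64596} + \frac{p}{\left(-27 + 340\right)^{2}} = - \frac{149}{64596} - \frac{73395}{\left(-27 + 340\right)^{2}} = \left(-149\right) \frac{1}{64596} - \frac{73395}{313^{2}} = - \frac{149}{64596} - \frac{73395}{97969} = - \frac{4755620801}{6328405524}$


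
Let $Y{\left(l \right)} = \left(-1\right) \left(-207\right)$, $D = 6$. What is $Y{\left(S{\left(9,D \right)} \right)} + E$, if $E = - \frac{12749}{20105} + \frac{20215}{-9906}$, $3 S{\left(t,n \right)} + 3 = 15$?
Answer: $\frac{3130264057}{15320010} \approx 204.33$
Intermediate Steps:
$S{\left(t,n \right)} = 4$ ($S{\left(t,n \right)} = -1 + \frac{1}{3} \cdot 15 = -1 + 5 = 4$)
$E = - \frac{40978013}{15320010}$ ($E = \left(-12749\right) \frac{1}{20105} + 20215 \left(- \frac{1}{9906}\right) = - \frac{12749}{20105} - \frac{1555}{762} = - \frac{40978013}{15320010} \approx -2.6748$)
$Y{\left(l \right)} = 207$
$Y{\left(S{\left(9,D \right)} \right)} + E = 207 - \frac{40978013}{15320010} = \frac{3130264057}{15320010}$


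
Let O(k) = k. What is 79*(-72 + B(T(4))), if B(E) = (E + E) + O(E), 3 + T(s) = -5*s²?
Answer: -25359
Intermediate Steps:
T(s) = -3 - 5*s²
B(E) = 3*E (B(E) = (E + E) + E = 2*E + E = 3*E)
79*(-72 + B(T(4))) = 79*(-72 + 3*(-3 - 5*4²)) = 79*(-72 + 3*(-3 - 5*16)) = 79*(-72 + 3*(-3 - 80)) = 79*(-72 + 3*(-83)) = 79*(-72 - 249) = 79*(-321) = -25359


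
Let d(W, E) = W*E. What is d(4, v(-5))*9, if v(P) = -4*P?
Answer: 720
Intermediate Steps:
d(W, E) = E*W
d(4, v(-5))*9 = (-4*(-5)*4)*9 = (20*4)*9 = 80*9 = 720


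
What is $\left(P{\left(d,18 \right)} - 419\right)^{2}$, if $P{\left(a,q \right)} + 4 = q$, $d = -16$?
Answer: $164025$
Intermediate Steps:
$P{\left(a,q \right)} = -4 + q$
$\left(P{\left(d,18 \right)} - 419\right)^{2} = \left(\left(-4 + 18\right) - 419\right)^{2} = \left(14 - 419\right)^{2} = \left(-405\right)^{2} = 164025$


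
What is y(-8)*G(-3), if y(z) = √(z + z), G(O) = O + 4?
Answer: 4*I ≈ 4.0*I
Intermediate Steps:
G(O) = 4 + O
y(z) = √2*√z (y(z) = √(2*z) = √2*√z)
y(-8)*G(-3) = (√2*√(-8))*(4 - 3) = (√2*(2*I*√2))*1 = (4*I)*1 = 4*I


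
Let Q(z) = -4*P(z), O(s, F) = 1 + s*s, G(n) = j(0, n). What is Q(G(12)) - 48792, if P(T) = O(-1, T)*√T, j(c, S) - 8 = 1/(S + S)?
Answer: -48792 - 2*√1158/3 ≈ -48815.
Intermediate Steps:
j(c, S) = 8 + 1/(2*S) (j(c, S) = 8 + 1/(S + S) = 8 + 1/(2*S))
G(n) = 8 + 1/(2*n)
O(s, F) = 1 + s²
P(T) = 2*√T (P(T) = (1 + (-1)²)*√T = (1 + 1)*√T = 2*√T)
Q(z) = -8*√z
Q(G(12)) - 48792 = -8*√(8 + (½)/12) - 48792 = -8*√(8 + (½)*(1/12)) - 48792 = -8*√(8 + 1/24) - 48792 = -2*√1158/3 - 48792 = -48792 - 2*√1158/3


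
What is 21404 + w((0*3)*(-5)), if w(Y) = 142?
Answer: 21546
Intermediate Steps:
21404 + w((0*3)*(-5)) = 21404 + 142 = 21546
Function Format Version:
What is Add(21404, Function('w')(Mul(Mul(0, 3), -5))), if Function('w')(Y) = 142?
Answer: 21546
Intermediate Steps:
Add(21404, Function('w')(Mul(Mul(0, 3), -5))) = Add(21404, 142) = 21546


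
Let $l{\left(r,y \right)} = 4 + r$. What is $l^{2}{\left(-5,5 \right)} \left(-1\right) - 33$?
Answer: $-34$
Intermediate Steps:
$l^{2}{\left(-5,5 \right)} \left(-1\right) - 33 = \left(4 - 5\right)^{2} \left(-1\right) - 33 = \left(-1\right)^{2} \left(-1\right) - 33 = 1 \left(-1\right) - 33 = -1 - 33 = -34$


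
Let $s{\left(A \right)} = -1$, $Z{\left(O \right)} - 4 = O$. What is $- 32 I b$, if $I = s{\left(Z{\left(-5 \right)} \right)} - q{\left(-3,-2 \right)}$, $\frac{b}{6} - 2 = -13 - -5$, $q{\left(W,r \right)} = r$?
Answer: $1152$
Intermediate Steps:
$Z{\left(O \right)} = 4 + O$
$b = -36$ ($b = 12 + 6 \left(-13 - -5\right) = 12 + 6 \left(-13 + 5\right) = 12 + 6 \left(-8\right) = 12 - 48 = -36$)
$I = 1$ ($I = -1 - -2 = -1 + 2 = 1$)
$- 32 I b = \left(-32\right) 1 \left(-36\right) = \left(-32\right) \left(-36\right) = 1152$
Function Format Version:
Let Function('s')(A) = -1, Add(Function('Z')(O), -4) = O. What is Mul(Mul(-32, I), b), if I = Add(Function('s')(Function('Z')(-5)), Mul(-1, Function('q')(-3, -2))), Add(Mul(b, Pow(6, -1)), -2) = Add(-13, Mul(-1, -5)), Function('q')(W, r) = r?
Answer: 1152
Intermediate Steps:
Function('Z')(O) = Add(4, O)
b = -36 (b = Add(12, Mul(6, Add(-13, Mul(-1, -5)))) = Add(12, Mul(6, Add(-13, 5))) = Add(12, Mul(6, -8)) = Add(12, -48) = -36)
I = 1 (I = Add(-1, Mul(-1, -2)) = Add(-1, 2) = 1)
Mul(Mul(-32, I), b) = Mul(Mul(-32, 1), -36) = Mul(-32, -36) = 1152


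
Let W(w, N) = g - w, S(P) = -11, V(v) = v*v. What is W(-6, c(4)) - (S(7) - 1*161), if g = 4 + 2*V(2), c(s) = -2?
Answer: 190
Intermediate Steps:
V(v) = v²
g = 12 (g = 4 + 2*2² = 4 + 2*4 = 4 + 8 = 12)
W(w, N) = 12 - w
W(-6, c(4)) - (S(7) - 1*161) = (12 - 1*(-6)) - (-11 - 1*161) = (12 + 6) - (-11 - 161) = 18 - 1*(-172) = 18 + 172 = 190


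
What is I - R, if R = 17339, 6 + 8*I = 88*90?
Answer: -65399/4 ≈ -16350.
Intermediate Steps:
I = 3957/4 (I = -¾ + (88*90)/8 = -¾ + (⅛)*7920 = -¾ + 990 = 3957/4 ≈ 989.25)
I - R = 3957/4 - 1*17339 = 3957/4 - 17339 = -65399/4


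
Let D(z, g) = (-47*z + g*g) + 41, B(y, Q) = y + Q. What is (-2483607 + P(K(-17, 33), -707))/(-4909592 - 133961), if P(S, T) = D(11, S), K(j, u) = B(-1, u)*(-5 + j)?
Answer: 1988467/5043553 ≈ 0.39426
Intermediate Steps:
B(y, Q) = Q + y
D(z, g) = 41 + g² - 47*z (D(z, g) = (-47*z + g²) + 41 = (g² - 47*z) + 41 = 41 + g² - 47*z)
K(j, u) = (-1 + u)*(-5 + j) (K(j, u) = (u - 1)*(-5 + j) = (-1 + u)*(-5 + j))
P(S, T) = -476 + S² (P(S, T) = 41 + S² - 47*11 = 41 + S² - 517 = -476 + S²)
(-2483607 + P(K(-17, 33), -707))/(-4909592 - 133961) = (-2483607 + (-476 + ((-1 + 33)*(-5 - 17))²))/(-4909592 - 133961) = (-2483607 + (-476 + (32*(-22))²))/(-5043553) = (-2483607 + (-476 + (-704)²))*(-1/5043553) = (-2483607 + (-476 + 495616))*(-1/5043553) = (-2483607 + 495140)*(-1/5043553) = -1988467*(-1/5043553) = 1988467/5043553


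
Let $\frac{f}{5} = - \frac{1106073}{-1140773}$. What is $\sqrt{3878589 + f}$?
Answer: $\frac{\sqrt{5047458671257638726}}{1140773} \approx 1969.4$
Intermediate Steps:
$f = \frac{5530365}{1140773}$ ($f = 5 \left(- \frac{1106073}{-1140773}\right) = 5 \left(\left(-1106073\right) \left(- \frac{1}{1140773}\right)\right) = 5 \cdot \frac{1106073}{1140773} = \frac{5530365}{1140773} \approx 4.8479$)
$\sqrt{3878589 + f} = \sqrt{3878589 + \frac{5530365}{1140773}} = \sqrt{\frac{4424595139662}{1140773}} = \frac{\sqrt{5047458671257638726}}{1140773}$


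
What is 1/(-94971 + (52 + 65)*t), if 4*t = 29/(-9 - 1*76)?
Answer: -340/32293533 ≈ -1.0528e-5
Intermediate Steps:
t = -29/340 (t = (29/(-9 - 1*76))/4 = (29/(-9 - 76))/4 = (29/(-85))/4 = (29*(-1/85))/4 = (¼)*(-29/85) = -29/340 ≈ -0.085294)
1/(-94971 + (52 + 65)*t) = 1/(-94971 + (52 + 65)*(-29/340)) = 1/(-94971 + 117*(-29/340)) = 1/(-94971 - 3393/340) = 1/(-32293533/340) = -340/32293533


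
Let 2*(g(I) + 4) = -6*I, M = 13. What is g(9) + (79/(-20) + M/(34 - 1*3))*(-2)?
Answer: -7421/310 ≈ -23.939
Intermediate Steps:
g(I) = -4 - 3*I (g(I) = -4 + (-6*I)/2 = -4 - 3*I)
g(9) + (79/(-20) + M/(34 - 1*3))*(-2) = (-4 - 3*9) + (79/(-20) + 13/(34 - 1*3))*(-2) = (-4 - 27) + (79*(-1/20) + 13/(34 - 3))*(-2) = -31 + (-79/20 + 13/31)*(-2) = -31 - 2189/620*(-2) = -31 + 2189/310 = -7421/310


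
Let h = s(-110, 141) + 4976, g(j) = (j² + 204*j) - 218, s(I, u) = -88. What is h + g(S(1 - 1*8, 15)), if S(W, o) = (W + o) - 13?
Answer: 3675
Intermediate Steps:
S(W, o) = -13 + W + o
g(j) = -218 + j² + 204*j
h = 4888 (h = -88 + 4976 = 4888)
h + g(S(1 - 1*8, 15)) = 4888 + (-218 + (-13 + (1 - 1*8) + 15)² + 204*(-13 + (1 - 1*8) + 15)) = 4888 + (-218 + (-13 + (1 - 8) + 15)² + 204*(-13 + (1 - 8) + 15)) = 4888 + (-218 + (-13 - 7 + 15)² + 204*(-13 - 7 + 15)) = 4888 + (-218 + (-5)² + 204*(-5)) = 4888 + (-218 + 25 - 1020) = 4888 - 1213 = 3675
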